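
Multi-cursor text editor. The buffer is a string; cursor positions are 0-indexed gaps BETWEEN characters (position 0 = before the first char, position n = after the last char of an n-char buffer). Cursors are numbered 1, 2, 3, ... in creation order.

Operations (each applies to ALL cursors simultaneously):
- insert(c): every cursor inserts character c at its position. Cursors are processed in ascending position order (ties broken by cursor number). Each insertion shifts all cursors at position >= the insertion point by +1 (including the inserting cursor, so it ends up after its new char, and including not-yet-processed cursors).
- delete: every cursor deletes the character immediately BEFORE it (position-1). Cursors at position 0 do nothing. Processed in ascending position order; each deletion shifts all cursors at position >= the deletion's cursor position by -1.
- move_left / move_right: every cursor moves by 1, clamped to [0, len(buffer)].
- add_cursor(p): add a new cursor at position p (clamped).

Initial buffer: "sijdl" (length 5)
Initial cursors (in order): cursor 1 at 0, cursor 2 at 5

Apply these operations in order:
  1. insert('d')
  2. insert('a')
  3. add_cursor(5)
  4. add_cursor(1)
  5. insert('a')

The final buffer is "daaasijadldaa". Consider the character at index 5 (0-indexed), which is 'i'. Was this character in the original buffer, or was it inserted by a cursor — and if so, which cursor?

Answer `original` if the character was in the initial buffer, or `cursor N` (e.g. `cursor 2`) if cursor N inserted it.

Answer: original

Derivation:
After op 1 (insert('d')): buffer="dsijdld" (len 7), cursors c1@1 c2@7, authorship 1.....2
After op 2 (insert('a')): buffer="dasijdlda" (len 9), cursors c1@2 c2@9, authorship 11.....22
After op 3 (add_cursor(5)): buffer="dasijdlda" (len 9), cursors c1@2 c3@5 c2@9, authorship 11.....22
After op 4 (add_cursor(1)): buffer="dasijdlda" (len 9), cursors c4@1 c1@2 c3@5 c2@9, authorship 11.....22
After op 5 (insert('a')): buffer="daaasijadldaa" (len 13), cursors c4@2 c1@4 c3@8 c2@13, authorship 1411...3..222
Authorship (.=original, N=cursor N): 1 4 1 1 . . . 3 . . 2 2 2
Index 5: author = original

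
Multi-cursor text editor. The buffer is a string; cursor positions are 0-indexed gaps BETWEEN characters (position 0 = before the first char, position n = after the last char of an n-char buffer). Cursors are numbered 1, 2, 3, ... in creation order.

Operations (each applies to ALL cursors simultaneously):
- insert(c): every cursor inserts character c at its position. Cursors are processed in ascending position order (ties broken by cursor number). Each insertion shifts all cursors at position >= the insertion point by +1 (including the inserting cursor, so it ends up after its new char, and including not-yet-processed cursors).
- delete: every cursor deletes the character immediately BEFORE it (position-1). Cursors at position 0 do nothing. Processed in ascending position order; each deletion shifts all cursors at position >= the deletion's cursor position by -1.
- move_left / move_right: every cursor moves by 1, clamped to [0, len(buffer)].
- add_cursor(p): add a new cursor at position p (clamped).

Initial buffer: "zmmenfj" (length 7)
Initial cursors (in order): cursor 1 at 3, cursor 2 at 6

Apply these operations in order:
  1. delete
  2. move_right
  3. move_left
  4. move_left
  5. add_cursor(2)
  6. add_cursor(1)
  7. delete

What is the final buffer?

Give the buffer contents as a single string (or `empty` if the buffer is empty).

Answer: nj

Derivation:
After op 1 (delete): buffer="zmenj" (len 5), cursors c1@2 c2@4, authorship .....
After op 2 (move_right): buffer="zmenj" (len 5), cursors c1@3 c2@5, authorship .....
After op 3 (move_left): buffer="zmenj" (len 5), cursors c1@2 c2@4, authorship .....
After op 4 (move_left): buffer="zmenj" (len 5), cursors c1@1 c2@3, authorship .....
After op 5 (add_cursor(2)): buffer="zmenj" (len 5), cursors c1@1 c3@2 c2@3, authorship .....
After op 6 (add_cursor(1)): buffer="zmenj" (len 5), cursors c1@1 c4@1 c3@2 c2@3, authorship .....
After op 7 (delete): buffer="nj" (len 2), cursors c1@0 c2@0 c3@0 c4@0, authorship ..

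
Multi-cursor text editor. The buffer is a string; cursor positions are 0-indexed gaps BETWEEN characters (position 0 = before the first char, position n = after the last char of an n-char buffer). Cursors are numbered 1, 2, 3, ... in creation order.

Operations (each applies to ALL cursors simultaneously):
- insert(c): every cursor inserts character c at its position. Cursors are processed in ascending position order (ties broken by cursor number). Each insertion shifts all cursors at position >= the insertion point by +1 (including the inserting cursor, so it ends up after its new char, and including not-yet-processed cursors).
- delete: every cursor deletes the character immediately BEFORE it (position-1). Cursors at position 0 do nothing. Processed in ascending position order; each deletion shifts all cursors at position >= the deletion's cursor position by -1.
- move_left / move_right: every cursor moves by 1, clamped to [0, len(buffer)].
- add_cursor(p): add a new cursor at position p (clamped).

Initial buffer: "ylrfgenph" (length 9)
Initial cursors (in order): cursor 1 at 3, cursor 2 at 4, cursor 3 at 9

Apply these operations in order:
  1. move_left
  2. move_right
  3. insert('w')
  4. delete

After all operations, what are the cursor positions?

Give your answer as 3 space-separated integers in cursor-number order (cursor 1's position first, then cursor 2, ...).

Answer: 3 4 9

Derivation:
After op 1 (move_left): buffer="ylrfgenph" (len 9), cursors c1@2 c2@3 c3@8, authorship .........
After op 2 (move_right): buffer="ylrfgenph" (len 9), cursors c1@3 c2@4 c3@9, authorship .........
After op 3 (insert('w')): buffer="ylrwfwgenphw" (len 12), cursors c1@4 c2@6 c3@12, authorship ...1.2.....3
After op 4 (delete): buffer="ylrfgenph" (len 9), cursors c1@3 c2@4 c3@9, authorship .........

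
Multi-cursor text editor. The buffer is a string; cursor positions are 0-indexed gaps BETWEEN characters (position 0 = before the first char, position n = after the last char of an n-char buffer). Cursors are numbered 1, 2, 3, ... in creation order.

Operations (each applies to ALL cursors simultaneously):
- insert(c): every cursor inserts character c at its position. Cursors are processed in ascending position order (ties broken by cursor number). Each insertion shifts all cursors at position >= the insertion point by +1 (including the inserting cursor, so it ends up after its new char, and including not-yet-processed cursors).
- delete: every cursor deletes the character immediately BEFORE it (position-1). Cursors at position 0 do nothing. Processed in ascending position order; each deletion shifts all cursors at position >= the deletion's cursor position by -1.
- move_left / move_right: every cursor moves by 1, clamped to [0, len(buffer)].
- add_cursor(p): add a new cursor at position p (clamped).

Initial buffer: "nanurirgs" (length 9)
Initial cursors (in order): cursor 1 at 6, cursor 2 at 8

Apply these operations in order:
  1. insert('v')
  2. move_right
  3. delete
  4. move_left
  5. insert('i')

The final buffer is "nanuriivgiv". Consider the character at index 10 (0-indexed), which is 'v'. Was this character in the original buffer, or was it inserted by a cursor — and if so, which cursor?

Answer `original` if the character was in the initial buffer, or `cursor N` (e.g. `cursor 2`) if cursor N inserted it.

Answer: cursor 2

Derivation:
After op 1 (insert('v')): buffer="nanurivrgvs" (len 11), cursors c1@7 c2@10, authorship ......1..2.
After op 2 (move_right): buffer="nanurivrgvs" (len 11), cursors c1@8 c2@11, authorship ......1..2.
After op 3 (delete): buffer="nanurivgv" (len 9), cursors c1@7 c2@9, authorship ......1.2
After op 4 (move_left): buffer="nanurivgv" (len 9), cursors c1@6 c2@8, authorship ......1.2
After op 5 (insert('i')): buffer="nanuriivgiv" (len 11), cursors c1@7 c2@10, authorship ......11.22
Authorship (.=original, N=cursor N): . . . . . . 1 1 . 2 2
Index 10: author = 2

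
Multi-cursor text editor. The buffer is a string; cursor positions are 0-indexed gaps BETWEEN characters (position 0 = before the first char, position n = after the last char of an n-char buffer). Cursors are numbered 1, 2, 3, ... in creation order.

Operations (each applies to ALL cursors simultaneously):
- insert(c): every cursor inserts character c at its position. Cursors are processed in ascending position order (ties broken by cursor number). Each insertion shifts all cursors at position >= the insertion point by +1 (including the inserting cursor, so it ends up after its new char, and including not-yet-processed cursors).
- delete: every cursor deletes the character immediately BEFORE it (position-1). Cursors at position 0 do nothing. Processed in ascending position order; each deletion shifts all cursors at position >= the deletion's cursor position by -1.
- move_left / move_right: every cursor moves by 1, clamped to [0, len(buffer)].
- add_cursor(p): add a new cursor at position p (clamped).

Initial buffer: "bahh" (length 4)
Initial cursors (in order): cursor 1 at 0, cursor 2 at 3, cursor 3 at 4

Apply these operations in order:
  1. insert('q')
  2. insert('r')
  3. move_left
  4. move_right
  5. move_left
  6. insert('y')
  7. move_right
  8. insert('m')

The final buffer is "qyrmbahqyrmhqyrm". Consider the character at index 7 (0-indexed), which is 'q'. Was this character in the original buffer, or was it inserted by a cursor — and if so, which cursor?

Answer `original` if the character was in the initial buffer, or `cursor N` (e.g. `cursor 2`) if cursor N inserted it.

After op 1 (insert('q')): buffer="qbahqhq" (len 7), cursors c1@1 c2@5 c3@7, authorship 1...2.3
After op 2 (insert('r')): buffer="qrbahqrhqr" (len 10), cursors c1@2 c2@7 c3@10, authorship 11...22.33
After op 3 (move_left): buffer="qrbahqrhqr" (len 10), cursors c1@1 c2@6 c3@9, authorship 11...22.33
After op 4 (move_right): buffer="qrbahqrhqr" (len 10), cursors c1@2 c2@7 c3@10, authorship 11...22.33
After op 5 (move_left): buffer="qrbahqrhqr" (len 10), cursors c1@1 c2@6 c3@9, authorship 11...22.33
After op 6 (insert('y')): buffer="qyrbahqyrhqyr" (len 13), cursors c1@2 c2@8 c3@12, authorship 111...222.333
After op 7 (move_right): buffer="qyrbahqyrhqyr" (len 13), cursors c1@3 c2@9 c3@13, authorship 111...222.333
After op 8 (insert('m')): buffer="qyrmbahqyrmhqyrm" (len 16), cursors c1@4 c2@11 c3@16, authorship 1111...2222.3333
Authorship (.=original, N=cursor N): 1 1 1 1 . . . 2 2 2 2 . 3 3 3 3
Index 7: author = 2

Answer: cursor 2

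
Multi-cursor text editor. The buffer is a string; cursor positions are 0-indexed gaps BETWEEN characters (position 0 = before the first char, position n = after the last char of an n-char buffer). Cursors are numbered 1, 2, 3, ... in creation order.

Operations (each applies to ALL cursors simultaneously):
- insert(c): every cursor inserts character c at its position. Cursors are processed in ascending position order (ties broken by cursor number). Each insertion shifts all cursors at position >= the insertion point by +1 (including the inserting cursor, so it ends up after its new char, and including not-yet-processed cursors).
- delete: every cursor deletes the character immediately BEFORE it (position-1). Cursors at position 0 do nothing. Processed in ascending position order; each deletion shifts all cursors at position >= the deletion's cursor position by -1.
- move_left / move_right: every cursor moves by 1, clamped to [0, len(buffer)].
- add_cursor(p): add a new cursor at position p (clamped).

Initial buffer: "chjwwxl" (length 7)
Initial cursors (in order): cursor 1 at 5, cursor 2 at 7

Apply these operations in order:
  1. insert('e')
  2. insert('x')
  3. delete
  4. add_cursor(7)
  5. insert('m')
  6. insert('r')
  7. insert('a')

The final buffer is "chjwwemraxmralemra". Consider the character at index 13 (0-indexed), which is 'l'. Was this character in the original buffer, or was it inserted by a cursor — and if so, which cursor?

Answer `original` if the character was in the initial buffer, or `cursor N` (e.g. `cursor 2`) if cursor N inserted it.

Answer: original

Derivation:
After op 1 (insert('e')): buffer="chjwwexle" (len 9), cursors c1@6 c2@9, authorship .....1..2
After op 2 (insert('x')): buffer="chjwwexxlex" (len 11), cursors c1@7 c2@11, authorship .....11..22
After op 3 (delete): buffer="chjwwexle" (len 9), cursors c1@6 c2@9, authorship .....1..2
After op 4 (add_cursor(7)): buffer="chjwwexle" (len 9), cursors c1@6 c3@7 c2@9, authorship .....1..2
After op 5 (insert('m')): buffer="chjwwemxmlem" (len 12), cursors c1@7 c3@9 c2@12, authorship .....11.3.22
After op 6 (insert('r')): buffer="chjwwemrxmrlemr" (len 15), cursors c1@8 c3@11 c2@15, authorship .....111.33.222
After op 7 (insert('a')): buffer="chjwwemraxmralemra" (len 18), cursors c1@9 c3@13 c2@18, authorship .....1111.333.2222
Authorship (.=original, N=cursor N): . . . . . 1 1 1 1 . 3 3 3 . 2 2 2 2
Index 13: author = original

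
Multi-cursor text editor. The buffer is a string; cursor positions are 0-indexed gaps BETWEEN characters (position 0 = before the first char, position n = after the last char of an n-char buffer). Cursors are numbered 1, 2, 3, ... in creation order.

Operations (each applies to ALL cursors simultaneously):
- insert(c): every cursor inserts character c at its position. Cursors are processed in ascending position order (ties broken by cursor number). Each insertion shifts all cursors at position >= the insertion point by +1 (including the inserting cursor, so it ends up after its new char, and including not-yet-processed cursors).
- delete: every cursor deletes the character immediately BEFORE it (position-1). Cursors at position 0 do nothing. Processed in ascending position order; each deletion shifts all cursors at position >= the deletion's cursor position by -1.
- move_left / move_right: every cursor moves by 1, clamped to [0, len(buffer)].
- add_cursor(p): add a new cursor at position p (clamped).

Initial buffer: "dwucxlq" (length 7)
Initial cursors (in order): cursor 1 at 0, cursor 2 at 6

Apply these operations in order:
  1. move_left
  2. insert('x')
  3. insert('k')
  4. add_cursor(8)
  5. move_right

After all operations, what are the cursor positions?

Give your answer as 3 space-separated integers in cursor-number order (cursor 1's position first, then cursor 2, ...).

After op 1 (move_left): buffer="dwucxlq" (len 7), cursors c1@0 c2@5, authorship .......
After op 2 (insert('x')): buffer="xdwucxxlq" (len 9), cursors c1@1 c2@7, authorship 1.....2..
After op 3 (insert('k')): buffer="xkdwucxxklq" (len 11), cursors c1@2 c2@9, authorship 11.....22..
After op 4 (add_cursor(8)): buffer="xkdwucxxklq" (len 11), cursors c1@2 c3@8 c2@9, authorship 11.....22..
After op 5 (move_right): buffer="xkdwucxxklq" (len 11), cursors c1@3 c3@9 c2@10, authorship 11.....22..

Answer: 3 10 9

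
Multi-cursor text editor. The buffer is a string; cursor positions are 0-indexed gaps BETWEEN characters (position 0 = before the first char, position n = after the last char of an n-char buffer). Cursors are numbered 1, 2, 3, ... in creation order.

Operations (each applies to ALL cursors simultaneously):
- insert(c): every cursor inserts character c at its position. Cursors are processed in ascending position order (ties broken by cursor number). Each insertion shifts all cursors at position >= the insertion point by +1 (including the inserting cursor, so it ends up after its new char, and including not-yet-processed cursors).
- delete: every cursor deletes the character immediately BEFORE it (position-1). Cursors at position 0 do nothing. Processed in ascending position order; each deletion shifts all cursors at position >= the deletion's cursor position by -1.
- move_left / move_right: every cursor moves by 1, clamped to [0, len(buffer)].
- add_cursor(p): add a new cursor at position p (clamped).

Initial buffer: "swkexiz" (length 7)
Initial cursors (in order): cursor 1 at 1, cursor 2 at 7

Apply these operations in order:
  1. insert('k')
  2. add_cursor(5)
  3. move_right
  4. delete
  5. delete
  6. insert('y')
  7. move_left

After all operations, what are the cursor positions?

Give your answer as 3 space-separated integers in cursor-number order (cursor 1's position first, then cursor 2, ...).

After op 1 (insert('k')): buffer="skwkexizk" (len 9), cursors c1@2 c2@9, authorship .1......2
After op 2 (add_cursor(5)): buffer="skwkexizk" (len 9), cursors c1@2 c3@5 c2@9, authorship .1......2
After op 3 (move_right): buffer="skwkexizk" (len 9), cursors c1@3 c3@6 c2@9, authorship .1......2
After op 4 (delete): buffer="skkeiz" (len 6), cursors c1@2 c3@4 c2@6, authorship .1....
After op 5 (delete): buffer="ski" (len 3), cursors c1@1 c3@2 c2@3, authorship ...
After op 6 (insert('y')): buffer="sykyiy" (len 6), cursors c1@2 c3@4 c2@6, authorship .1.3.2
After op 7 (move_left): buffer="sykyiy" (len 6), cursors c1@1 c3@3 c2@5, authorship .1.3.2

Answer: 1 5 3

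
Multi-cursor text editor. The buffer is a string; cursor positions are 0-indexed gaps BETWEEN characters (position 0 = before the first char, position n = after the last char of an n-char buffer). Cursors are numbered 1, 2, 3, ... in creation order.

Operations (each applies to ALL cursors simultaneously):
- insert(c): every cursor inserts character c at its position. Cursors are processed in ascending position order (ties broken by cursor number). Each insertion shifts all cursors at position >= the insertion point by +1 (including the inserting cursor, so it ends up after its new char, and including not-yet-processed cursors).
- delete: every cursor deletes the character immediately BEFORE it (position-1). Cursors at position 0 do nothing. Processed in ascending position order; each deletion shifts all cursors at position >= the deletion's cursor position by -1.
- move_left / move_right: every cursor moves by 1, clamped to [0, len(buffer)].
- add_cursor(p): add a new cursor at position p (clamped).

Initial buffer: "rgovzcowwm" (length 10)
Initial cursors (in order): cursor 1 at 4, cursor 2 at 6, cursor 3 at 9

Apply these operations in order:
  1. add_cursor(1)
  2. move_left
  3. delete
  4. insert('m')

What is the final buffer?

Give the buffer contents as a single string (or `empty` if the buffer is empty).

Answer: mrgmvmcomwm

Derivation:
After op 1 (add_cursor(1)): buffer="rgovzcowwm" (len 10), cursors c4@1 c1@4 c2@6 c3@9, authorship ..........
After op 2 (move_left): buffer="rgovzcowwm" (len 10), cursors c4@0 c1@3 c2@5 c3@8, authorship ..........
After op 3 (delete): buffer="rgvcowm" (len 7), cursors c4@0 c1@2 c2@3 c3@5, authorship .......
After op 4 (insert('m')): buffer="mrgmvmcomwm" (len 11), cursors c4@1 c1@4 c2@6 c3@9, authorship 4..1.2..3..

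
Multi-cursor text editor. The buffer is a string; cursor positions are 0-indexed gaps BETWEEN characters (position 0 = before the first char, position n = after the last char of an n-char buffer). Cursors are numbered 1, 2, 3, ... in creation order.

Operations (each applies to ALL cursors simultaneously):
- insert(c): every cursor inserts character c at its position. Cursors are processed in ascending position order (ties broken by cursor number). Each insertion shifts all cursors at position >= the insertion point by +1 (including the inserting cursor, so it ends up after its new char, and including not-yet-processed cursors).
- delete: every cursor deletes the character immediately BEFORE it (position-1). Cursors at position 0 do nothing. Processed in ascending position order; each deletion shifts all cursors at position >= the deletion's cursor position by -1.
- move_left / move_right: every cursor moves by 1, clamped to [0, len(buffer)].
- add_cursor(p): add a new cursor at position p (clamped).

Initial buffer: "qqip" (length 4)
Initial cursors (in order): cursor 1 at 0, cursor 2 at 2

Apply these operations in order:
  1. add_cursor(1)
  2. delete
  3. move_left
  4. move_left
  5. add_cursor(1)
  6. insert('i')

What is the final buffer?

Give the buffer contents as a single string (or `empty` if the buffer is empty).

Answer: iiiiip

Derivation:
After op 1 (add_cursor(1)): buffer="qqip" (len 4), cursors c1@0 c3@1 c2@2, authorship ....
After op 2 (delete): buffer="ip" (len 2), cursors c1@0 c2@0 c3@0, authorship ..
After op 3 (move_left): buffer="ip" (len 2), cursors c1@0 c2@0 c3@0, authorship ..
After op 4 (move_left): buffer="ip" (len 2), cursors c1@0 c2@0 c3@0, authorship ..
After op 5 (add_cursor(1)): buffer="ip" (len 2), cursors c1@0 c2@0 c3@0 c4@1, authorship ..
After op 6 (insert('i')): buffer="iiiiip" (len 6), cursors c1@3 c2@3 c3@3 c4@5, authorship 123.4.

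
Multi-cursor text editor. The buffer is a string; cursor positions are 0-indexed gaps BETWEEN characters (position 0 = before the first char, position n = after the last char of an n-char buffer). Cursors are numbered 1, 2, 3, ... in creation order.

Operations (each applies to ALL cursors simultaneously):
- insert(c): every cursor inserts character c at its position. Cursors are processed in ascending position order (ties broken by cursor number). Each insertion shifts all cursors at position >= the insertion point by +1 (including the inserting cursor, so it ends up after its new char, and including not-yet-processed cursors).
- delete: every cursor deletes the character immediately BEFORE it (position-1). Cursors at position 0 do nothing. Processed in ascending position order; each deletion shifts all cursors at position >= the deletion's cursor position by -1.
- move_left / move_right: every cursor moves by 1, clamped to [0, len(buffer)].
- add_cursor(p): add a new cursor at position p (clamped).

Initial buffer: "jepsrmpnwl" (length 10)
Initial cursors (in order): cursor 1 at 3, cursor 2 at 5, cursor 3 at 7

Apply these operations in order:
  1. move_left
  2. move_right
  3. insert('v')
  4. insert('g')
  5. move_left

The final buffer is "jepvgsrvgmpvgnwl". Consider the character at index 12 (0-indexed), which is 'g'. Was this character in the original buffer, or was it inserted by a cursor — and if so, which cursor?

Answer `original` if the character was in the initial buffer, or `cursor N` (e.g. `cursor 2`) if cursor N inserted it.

Answer: cursor 3

Derivation:
After op 1 (move_left): buffer="jepsrmpnwl" (len 10), cursors c1@2 c2@4 c3@6, authorship ..........
After op 2 (move_right): buffer="jepsrmpnwl" (len 10), cursors c1@3 c2@5 c3@7, authorship ..........
After op 3 (insert('v')): buffer="jepvsrvmpvnwl" (len 13), cursors c1@4 c2@7 c3@10, authorship ...1..2..3...
After op 4 (insert('g')): buffer="jepvgsrvgmpvgnwl" (len 16), cursors c1@5 c2@9 c3@13, authorship ...11..22..33...
After op 5 (move_left): buffer="jepvgsrvgmpvgnwl" (len 16), cursors c1@4 c2@8 c3@12, authorship ...11..22..33...
Authorship (.=original, N=cursor N): . . . 1 1 . . 2 2 . . 3 3 . . .
Index 12: author = 3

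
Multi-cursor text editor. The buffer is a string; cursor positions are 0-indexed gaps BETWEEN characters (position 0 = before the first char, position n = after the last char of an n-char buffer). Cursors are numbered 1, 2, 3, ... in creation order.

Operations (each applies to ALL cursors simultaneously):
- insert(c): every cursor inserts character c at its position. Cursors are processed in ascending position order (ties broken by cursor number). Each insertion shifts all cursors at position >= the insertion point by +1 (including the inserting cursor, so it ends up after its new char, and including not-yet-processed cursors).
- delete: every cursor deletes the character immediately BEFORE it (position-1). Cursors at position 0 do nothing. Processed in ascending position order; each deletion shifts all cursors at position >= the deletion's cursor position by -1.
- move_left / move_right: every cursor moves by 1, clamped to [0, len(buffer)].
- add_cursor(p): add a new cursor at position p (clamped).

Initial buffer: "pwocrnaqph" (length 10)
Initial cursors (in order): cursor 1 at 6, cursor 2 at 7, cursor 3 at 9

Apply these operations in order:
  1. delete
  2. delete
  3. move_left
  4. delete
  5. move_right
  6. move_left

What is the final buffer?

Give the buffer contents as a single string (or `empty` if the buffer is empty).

After op 1 (delete): buffer="pwocrqh" (len 7), cursors c1@5 c2@5 c3@6, authorship .......
After op 2 (delete): buffer="pwoh" (len 4), cursors c1@3 c2@3 c3@3, authorship ....
After op 3 (move_left): buffer="pwoh" (len 4), cursors c1@2 c2@2 c3@2, authorship ....
After op 4 (delete): buffer="oh" (len 2), cursors c1@0 c2@0 c3@0, authorship ..
After op 5 (move_right): buffer="oh" (len 2), cursors c1@1 c2@1 c3@1, authorship ..
After op 6 (move_left): buffer="oh" (len 2), cursors c1@0 c2@0 c3@0, authorship ..

Answer: oh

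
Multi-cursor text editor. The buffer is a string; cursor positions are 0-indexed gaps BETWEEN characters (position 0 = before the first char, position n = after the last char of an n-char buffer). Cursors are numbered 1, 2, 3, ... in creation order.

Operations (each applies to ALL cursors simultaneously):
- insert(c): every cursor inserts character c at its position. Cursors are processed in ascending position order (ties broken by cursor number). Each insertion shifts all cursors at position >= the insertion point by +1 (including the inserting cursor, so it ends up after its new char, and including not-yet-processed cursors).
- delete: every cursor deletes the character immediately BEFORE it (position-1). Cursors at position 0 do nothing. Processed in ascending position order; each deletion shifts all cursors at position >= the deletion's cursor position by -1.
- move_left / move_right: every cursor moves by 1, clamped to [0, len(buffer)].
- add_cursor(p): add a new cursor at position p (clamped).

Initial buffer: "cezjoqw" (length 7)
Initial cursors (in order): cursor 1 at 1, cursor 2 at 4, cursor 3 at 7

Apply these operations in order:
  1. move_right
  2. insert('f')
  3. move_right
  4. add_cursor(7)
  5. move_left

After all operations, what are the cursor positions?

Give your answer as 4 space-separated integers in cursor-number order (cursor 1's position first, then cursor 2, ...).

Answer: 3 7 9 6

Derivation:
After op 1 (move_right): buffer="cezjoqw" (len 7), cursors c1@2 c2@5 c3@7, authorship .......
After op 2 (insert('f')): buffer="cefzjofqwf" (len 10), cursors c1@3 c2@7 c3@10, authorship ..1...2..3
After op 3 (move_right): buffer="cefzjofqwf" (len 10), cursors c1@4 c2@8 c3@10, authorship ..1...2..3
After op 4 (add_cursor(7)): buffer="cefzjofqwf" (len 10), cursors c1@4 c4@7 c2@8 c3@10, authorship ..1...2..3
After op 5 (move_left): buffer="cefzjofqwf" (len 10), cursors c1@3 c4@6 c2@7 c3@9, authorship ..1...2..3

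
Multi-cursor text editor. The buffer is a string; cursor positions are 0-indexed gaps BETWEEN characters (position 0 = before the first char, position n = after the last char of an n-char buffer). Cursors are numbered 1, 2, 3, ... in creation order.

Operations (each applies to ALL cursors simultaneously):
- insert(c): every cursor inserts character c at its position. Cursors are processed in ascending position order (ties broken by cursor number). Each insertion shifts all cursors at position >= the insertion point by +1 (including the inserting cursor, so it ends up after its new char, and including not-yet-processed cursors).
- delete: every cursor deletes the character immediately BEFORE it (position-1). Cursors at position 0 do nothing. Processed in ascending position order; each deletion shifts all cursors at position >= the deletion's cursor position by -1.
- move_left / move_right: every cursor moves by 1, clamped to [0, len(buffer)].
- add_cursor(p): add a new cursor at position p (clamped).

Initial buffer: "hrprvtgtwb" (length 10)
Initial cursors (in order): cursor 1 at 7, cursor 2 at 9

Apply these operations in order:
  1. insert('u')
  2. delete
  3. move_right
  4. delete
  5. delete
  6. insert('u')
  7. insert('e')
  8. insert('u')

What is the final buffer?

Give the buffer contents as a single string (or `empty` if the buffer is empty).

After op 1 (insert('u')): buffer="hrprvtgutwub" (len 12), cursors c1@8 c2@11, authorship .......1..2.
After op 2 (delete): buffer="hrprvtgtwb" (len 10), cursors c1@7 c2@9, authorship ..........
After op 3 (move_right): buffer="hrprvtgtwb" (len 10), cursors c1@8 c2@10, authorship ..........
After op 4 (delete): buffer="hrprvtgw" (len 8), cursors c1@7 c2@8, authorship ........
After op 5 (delete): buffer="hrprvt" (len 6), cursors c1@6 c2@6, authorship ......
After op 6 (insert('u')): buffer="hrprvtuu" (len 8), cursors c1@8 c2@8, authorship ......12
After op 7 (insert('e')): buffer="hrprvtuuee" (len 10), cursors c1@10 c2@10, authorship ......1212
After op 8 (insert('u')): buffer="hrprvtuueeuu" (len 12), cursors c1@12 c2@12, authorship ......121212

Answer: hrprvtuueeuu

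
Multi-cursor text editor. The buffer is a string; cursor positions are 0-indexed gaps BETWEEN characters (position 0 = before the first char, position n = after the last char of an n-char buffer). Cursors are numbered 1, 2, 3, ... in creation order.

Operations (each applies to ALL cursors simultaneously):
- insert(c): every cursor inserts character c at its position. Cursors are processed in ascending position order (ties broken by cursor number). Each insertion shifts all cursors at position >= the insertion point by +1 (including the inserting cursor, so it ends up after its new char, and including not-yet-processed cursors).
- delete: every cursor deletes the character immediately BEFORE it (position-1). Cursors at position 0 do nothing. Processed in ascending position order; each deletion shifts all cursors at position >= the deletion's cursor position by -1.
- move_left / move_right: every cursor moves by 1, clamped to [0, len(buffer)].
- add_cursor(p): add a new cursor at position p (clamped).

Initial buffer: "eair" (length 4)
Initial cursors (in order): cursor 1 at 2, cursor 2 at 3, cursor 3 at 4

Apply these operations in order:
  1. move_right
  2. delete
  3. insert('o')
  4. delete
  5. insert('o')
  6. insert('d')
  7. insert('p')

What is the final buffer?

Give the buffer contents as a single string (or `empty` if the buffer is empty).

Answer: eooodddppp

Derivation:
After op 1 (move_right): buffer="eair" (len 4), cursors c1@3 c2@4 c3@4, authorship ....
After op 2 (delete): buffer="e" (len 1), cursors c1@1 c2@1 c3@1, authorship .
After op 3 (insert('o')): buffer="eooo" (len 4), cursors c1@4 c2@4 c3@4, authorship .123
After op 4 (delete): buffer="e" (len 1), cursors c1@1 c2@1 c3@1, authorship .
After op 5 (insert('o')): buffer="eooo" (len 4), cursors c1@4 c2@4 c3@4, authorship .123
After op 6 (insert('d')): buffer="eoooddd" (len 7), cursors c1@7 c2@7 c3@7, authorship .123123
After op 7 (insert('p')): buffer="eooodddppp" (len 10), cursors c1@10 c2@10 c3@10, authorship .123123123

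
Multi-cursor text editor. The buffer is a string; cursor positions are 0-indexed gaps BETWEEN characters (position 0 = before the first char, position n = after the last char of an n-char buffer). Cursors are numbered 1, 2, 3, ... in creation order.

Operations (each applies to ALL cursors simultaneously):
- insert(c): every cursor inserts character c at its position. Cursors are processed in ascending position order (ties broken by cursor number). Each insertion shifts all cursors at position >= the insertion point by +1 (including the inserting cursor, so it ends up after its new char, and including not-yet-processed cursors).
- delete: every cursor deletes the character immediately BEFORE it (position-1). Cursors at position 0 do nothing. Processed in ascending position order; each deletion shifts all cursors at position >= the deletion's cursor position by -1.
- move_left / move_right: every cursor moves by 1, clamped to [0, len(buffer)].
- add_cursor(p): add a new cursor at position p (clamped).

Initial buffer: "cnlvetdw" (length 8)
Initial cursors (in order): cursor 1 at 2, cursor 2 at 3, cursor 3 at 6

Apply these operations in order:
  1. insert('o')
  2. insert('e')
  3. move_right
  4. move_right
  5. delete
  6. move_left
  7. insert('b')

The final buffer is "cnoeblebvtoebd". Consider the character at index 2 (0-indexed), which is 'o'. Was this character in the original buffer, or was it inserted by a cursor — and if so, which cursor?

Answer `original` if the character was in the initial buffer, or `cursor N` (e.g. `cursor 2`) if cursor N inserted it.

After op 1 (insert('o')): buffer="cnolovetodw" (len 11), cursors c1@3 c2@5 c3@9, authorship ..1.2...3..
After op 2 (insert('e')): buffer="cnoeloevetoedw" (len 14), cursors c1@4 c2@7 c3@12, authorship ..11.22...33..
After op 3 (move_right): buffer="cnoeloevetoedw" (len 14), cursors c1@5 c2@8 c3@13, authorship ..11.22...33..
After op 4 (move_right): buffer="cnoeloevetoedw" (len 14), cursors c1@6 c2@9 c3@14, authorship ..11.22...33..
After op 5 (delete): buffer="cnoelevtoed" (len 11), cursors c1@5 c2@7 c3@11, authorship ..11.2..33.
After op 6 (move_left): buffer="cnoelevtoed" (len 11), cursors c1@4 c2@6 c3@10, authorship ..11.2..33.
After op 7 (insert('b')): buffer="cnoeblebvtoebd" (len 14), cursors c1@5 c2@8 c3@13, authorship ..111.22..333.
Authorship (.=original, N=cursor N): . . 1 1 1 . 2 2 . . 3 3 3 .
Index 2: author = 1

Answer: cursor 1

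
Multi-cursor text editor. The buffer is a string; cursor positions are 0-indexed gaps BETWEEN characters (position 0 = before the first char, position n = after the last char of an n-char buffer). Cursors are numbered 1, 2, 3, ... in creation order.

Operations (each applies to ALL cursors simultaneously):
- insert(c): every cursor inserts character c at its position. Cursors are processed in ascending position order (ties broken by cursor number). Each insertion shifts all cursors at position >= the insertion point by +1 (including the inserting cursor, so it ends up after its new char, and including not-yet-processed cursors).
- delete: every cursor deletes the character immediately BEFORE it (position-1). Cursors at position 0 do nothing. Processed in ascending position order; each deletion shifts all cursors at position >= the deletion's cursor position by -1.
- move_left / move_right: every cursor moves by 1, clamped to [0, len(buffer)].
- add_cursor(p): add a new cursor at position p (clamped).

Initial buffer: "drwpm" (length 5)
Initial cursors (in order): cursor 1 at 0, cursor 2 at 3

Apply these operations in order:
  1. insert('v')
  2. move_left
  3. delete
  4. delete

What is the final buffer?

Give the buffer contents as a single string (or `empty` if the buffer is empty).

Answer: vdvpm

Derivation:
After op 1 (insert('v')): buffer="vdrwvpm" (len 7), cursors c1@1 c2@5, authorship 1...2..
After op 2 (move_left): buffer="vdrwvpm" (len 7), cursors c1@0 c2@4, authorship 1...2..
After op 3 (delete): buffer="vdrvpm" (len 6), cursors c1@0 c2@3, authorship 1..2..
After op 4 (delete): buffer="vdvpm" (len 5), cursors c1@0 c2@2, authorship 1.2..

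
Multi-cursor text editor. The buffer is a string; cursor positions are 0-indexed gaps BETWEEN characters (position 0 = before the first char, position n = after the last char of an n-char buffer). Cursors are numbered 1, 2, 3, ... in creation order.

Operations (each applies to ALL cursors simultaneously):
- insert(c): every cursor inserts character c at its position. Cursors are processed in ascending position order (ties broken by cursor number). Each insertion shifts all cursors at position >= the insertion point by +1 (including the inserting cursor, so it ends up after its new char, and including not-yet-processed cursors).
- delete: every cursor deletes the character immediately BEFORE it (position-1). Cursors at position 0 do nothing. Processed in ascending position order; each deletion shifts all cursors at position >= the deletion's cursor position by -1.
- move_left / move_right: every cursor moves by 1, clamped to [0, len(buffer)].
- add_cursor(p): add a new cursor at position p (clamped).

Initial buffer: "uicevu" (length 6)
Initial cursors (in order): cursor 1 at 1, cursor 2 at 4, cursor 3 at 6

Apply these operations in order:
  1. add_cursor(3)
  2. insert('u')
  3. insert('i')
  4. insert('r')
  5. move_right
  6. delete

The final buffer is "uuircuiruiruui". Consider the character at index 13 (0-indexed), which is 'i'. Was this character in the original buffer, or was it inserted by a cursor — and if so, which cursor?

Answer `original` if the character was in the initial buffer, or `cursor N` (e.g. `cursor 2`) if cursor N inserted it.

Answer: cursor 3

Derivation:
After op 1 (add_cursor(3)): buffer="uicevu" (len 6), cursors c1@1 c4@3 c2@4 c3@6, authorship ......
After op 2 (insert('u')): buffer="uuicueuvuu" (len 10), cursors c1@2 c4@5 c2@7 c3@10, authorship .1..4.2..3
After op 3 (insert('i')): buffer="uuiicuieuivuui" (len 14), cursors c1@3 c4@7 c2@10 c3@14, authorship .11..44.22..33
After op 4 (insert('r')): buffer="uuiricuireuirvuuir" (len 18), cursors c1@4 c4@9 c2@13 c3@18, authorship .111..444.222..333
After op 5 (move_right): buffer="uuiricuireuirvuuir" (len 18), cursors c1@5 c4@10 c2@14 c3@18, authorship .111..444.222..333
After op 6 (delete): buffer="uuircuiruiruui" (len 14), cursors c1@4 c4@8 c2@11 c3@14, authorship .111.444222.33
Authorship (.=original, N=cursor N): . 1 1 1 . 4 4 4 2 2 2 . 3 3
Index 13: author = 3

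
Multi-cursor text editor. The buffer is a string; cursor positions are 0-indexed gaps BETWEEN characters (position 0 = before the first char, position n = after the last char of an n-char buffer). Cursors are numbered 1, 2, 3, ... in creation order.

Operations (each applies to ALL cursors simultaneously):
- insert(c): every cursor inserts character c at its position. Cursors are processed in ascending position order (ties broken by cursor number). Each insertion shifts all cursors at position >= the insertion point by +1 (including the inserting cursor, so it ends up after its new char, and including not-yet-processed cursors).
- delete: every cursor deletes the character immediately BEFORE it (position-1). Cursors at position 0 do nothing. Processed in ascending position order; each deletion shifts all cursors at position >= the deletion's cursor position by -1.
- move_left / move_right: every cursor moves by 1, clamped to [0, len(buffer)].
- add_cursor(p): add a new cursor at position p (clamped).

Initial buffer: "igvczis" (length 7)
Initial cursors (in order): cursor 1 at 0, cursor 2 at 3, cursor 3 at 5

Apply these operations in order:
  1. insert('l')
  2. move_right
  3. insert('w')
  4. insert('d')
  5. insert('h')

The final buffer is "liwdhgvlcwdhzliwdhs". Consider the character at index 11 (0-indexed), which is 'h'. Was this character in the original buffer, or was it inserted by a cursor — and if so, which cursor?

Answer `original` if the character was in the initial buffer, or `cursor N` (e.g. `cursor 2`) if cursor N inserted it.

Answer: cursor 2

Derivation:
After op 1 (insert('l')): buffer="ligvlczlis" (len 10), cursors c1@1 c2@5 c3@8, authorship 1...2..3..
After op 2 (move_right): buffer="ligvlczlis" (len 10), cursors c1@2 c2@6 c3@9, authorship 1...2..3..
After op 3 (insert('w')): buffer="liwgvlcwzliws" (len 13), cursors c1@3 c2@8 c3@12, authorship 1.1..2.2.3.3.
After op 4 (insert('d')): buffer="liwdgvlcwdzliwds" (len 16), cursors c1@4 c2@10 c3@15, authorship 1.11..2.22.3.33.
After op 5 (insert('h')): buffer="liwdhgvlcwdhzliwdhs" (len 19), cursors c1@5 c2@12 c3@18, authorship 1.111..2.222.3.333.
Authorship (.=original, N=cursor N): 1 . 1 1 1 . . 2 . 2 2 2 . 3 . 3 3 3 .
Index 11: author = 2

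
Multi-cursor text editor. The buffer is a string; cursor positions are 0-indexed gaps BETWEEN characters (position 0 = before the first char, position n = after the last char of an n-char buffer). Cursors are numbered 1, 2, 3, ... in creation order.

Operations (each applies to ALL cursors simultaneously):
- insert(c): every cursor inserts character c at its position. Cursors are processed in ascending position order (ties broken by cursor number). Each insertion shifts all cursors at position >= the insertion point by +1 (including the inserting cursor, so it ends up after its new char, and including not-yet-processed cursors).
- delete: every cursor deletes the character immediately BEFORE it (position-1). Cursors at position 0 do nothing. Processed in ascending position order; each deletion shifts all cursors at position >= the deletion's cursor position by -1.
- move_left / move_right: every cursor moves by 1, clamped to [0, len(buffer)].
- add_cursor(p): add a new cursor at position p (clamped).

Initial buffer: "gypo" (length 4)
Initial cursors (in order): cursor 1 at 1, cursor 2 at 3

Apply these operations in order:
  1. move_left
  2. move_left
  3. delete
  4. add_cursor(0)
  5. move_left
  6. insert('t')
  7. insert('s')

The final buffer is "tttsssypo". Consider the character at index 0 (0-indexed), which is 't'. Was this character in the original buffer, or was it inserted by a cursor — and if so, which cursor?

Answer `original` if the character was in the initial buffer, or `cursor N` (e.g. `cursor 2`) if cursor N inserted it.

Answer: cursor 1

Derivation:
After op 1 (move_left): buffer="gypo" (len 4), cursors c1@0 c2@2, authorship ....
After op 2 (move_left): buffer="gypo" (len 4), cursors c1@0 c2@1, authorship ....
After op 3 (delete): buffer="ypo" (len 3), cursors c1@0 c2@0, authorship ...
After op 4 (add_cursor(0)): buffer="ypo" (len 3), cursors c1@0 c2@0 c3@0, authorship ...
After op 5 (move_left): buffer="ypo" (len 3), cursors c1@0 c2@0 c3@0, authorship ...
After op 6 (insert('t')): buffer="tttypo" (len 6), cursors c1@3 c2@3 c3@3, authorship 123...
After op 7 (insert('s')): buffer="tttsssypo" (len 9), cursors c1@6 c2@6 c3@6, authorship 123123...
Authorship (.=original, N=cursor N): 1 2 3 1 2 3 . . .
Index 0: author = 1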